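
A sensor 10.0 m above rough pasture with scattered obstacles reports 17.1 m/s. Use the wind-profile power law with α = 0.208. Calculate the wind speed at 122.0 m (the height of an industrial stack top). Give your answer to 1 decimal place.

28.8 m/s

Power-law profile: V₂ = V₁ · (z₂/z₁)^α
V₂ = 17.1 × (122.0/10.0)^0.208 = 17.1 × (12.2000)^0.208
    = 17.1 × 1.6825 = 28.7713 m/s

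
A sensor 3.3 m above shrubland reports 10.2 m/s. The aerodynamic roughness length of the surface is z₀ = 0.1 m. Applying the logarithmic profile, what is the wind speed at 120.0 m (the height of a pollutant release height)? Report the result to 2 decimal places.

20.68 m/s

Log law: V(z) ∝ ln(z/z₀), so V₂/V₁ = ln(z₂/z₀) / ln(z₁/z₀).
ln(120.0/0.1) = 7.0901, ln(3.3/0.1) = 3.4965
V₂ = 10.2 × 7.0901/3.4965 = 10.2 × 2.0278 = 20.6831 m/s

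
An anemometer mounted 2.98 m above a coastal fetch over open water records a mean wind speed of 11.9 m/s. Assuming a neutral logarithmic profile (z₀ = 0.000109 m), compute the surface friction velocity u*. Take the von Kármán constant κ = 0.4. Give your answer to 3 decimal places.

u* ≈ 0.466 m/s

Log law: V(z) = (u*/κ) · ln(z/z₀) ⇒ u* = κ · V / ln(z/z₀)
u* = 0.4 × 11.9 / ln(2.98/0.000109) = 0.4 × 11.9 / 10.2161
   = 4.7600 / 10.2161 = 0.4659 m/s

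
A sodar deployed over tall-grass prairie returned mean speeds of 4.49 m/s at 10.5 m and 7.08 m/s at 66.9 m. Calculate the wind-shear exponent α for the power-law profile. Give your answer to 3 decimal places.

α ≈ 0.246

Power law: V₂/V₁ = (z₂/z₁)^α ⇒ α = ln(V₂/V₁) / ln(z₂/z₁)
α = ln(7.08/4.49) / ln(66.9/10.5) = ln(1.5768) / ln(6.3714)
  = 0.45542 / 1.85182 = 0.24593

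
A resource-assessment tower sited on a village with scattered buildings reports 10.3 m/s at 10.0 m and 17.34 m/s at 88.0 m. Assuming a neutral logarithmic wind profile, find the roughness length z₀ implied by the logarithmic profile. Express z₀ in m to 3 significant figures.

Log law: V(z) ∝ ln(z/z₀). With r = V₁/V₂ = 10.3/17.34 = 0.59400,
r · ln(z₂/z₀) = ln(z₁/z₀) ⇒ ln z₀ = (ln z₁ − r·ln z₂)/(1 − r)
ln z₀ = (2.30259 − 0.59400×4.47734) / 0.40600 = -0.8792
z₀ = exp(-0.8792) = 0.4151 m

z₀ ≈ 0.415 m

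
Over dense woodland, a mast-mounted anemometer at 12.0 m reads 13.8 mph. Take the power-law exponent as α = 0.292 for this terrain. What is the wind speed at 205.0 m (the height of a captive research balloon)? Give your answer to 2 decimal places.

31.61 mph

Power-law profile: V₂ = V₁ · (z₂/z₁)^α
V₂ = 13.8 × (205.0/12.0)^0.292 = 13.8 × (17.0833)^0.292
    = 13.8 × 2.2904 = 31.6075 mph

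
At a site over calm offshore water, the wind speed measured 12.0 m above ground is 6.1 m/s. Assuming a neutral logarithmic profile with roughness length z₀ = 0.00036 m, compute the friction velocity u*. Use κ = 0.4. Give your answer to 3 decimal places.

Log law: V(z) = (u*/κ) · ln(z/z₀) ⇒ u* = κ · V / ln(z/z₀)
u* = 0.4 × 6.1 / ln(12.0/0.00036) = 0.4 × 6.1 / 10.4143
   = 2.4400 / 10.4143 = 0.2343 m/s

u* ≈ 0.234 m/s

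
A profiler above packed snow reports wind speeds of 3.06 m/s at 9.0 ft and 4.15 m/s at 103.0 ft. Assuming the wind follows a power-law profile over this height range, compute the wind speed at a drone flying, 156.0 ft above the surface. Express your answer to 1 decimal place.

First find α: α = ln(V₂/V₁)/ln(z₂/z₁) = ln(4.15/3.06)/ln(103.0/9.0) = 0.30469/2.43750 = 0.1250
Extrapolate from 103.0 ft to 156.0 ft: V₃ = 4.15 × (156.0/103.0)^0.1250 = 4.15 × 1.0533 = 4.3710 m/s

4.4 m/s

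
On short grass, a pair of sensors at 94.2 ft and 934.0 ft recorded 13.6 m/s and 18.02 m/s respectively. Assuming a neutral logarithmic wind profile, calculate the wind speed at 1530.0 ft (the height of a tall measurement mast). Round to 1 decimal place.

19.0 m/s

Log law: V ∝ ln(z/z₀). From the pair, with r = V₁/V₂ = 0.75472,
ln z₀ = (ln z₁ − r·ln z₂)/(1 − r) = (4.5454 − 0.75472×6.8395)/0.24528 = -2.5132 → z₀ = 0.08101 ft
V₃ = V₁ · ln(z₃/z₀)/ln(z₁/z₀) = 13.6 × 9.8462/7.0586 = 18.9709 m/s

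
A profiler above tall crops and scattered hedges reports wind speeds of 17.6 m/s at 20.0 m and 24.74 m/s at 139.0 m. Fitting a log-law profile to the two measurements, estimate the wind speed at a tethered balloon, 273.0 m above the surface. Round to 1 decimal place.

27.2 m/s

Log law: V ∝ ln(z/z₀). From the pair, with r = V₁/V₂ = 0.71140,
ln z₀ = (ln z₁ − r·ln z₂)/(1 − r) = (2.9957 − 0.71140×4.9345)/0.28860 = -1.7832 → z₀ = 0.1681 m
V₃ = V₁ · ln(z₃/z₀)/ln(z₁/z₀) = 17.6 × 7.3927/4.7790 = 27.2259 m/s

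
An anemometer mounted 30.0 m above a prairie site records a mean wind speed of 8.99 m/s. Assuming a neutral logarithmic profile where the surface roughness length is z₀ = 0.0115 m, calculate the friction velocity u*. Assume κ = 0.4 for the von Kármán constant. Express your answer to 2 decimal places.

Log law: V(z) = (u*/κ) · ln(z/z₀) ⇒ u* = κ · V / ln(z/z₀)
u* = 0.4 × 8.99 / ln(30.0/0.0115) = 0.4 × 8.99 / 7.8666
   = 3.5960 / 7.8666 = 0.4571 m/s

u* ≈ 0.46 m/s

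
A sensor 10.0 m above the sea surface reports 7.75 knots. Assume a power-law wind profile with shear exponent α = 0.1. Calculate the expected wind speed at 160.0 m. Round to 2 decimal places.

Power-law profile: V₂ = V₁ · (z₂/z₁)^α
V₂ = 7.75 × (160.0/10.0)^0.1 = 7.75 × (16.0000)^0.1
    = 7.75 × 1.3195 = 10.2262 knots

10.23 knots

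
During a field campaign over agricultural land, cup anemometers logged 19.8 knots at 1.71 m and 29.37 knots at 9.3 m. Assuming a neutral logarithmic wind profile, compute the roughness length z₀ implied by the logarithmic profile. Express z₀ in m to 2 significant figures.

Log law: V(z) ∝ ln(z/z₀). With r = V₁/V₂ = 19.8/29.37 = 0.67416,
r · ln(z₂/z₀) = ln(z₁/z₀) ⇒ ln z₀ = (ln z₁ − r·ln z₂)/(1 − r)
ln z₀ = (0.53649 − 0.67416×2.23001) / 0.32584 = -2.9673
z₀ = exp(-2.9673) = 0.05144 m

z₀ ≈ 0.051 m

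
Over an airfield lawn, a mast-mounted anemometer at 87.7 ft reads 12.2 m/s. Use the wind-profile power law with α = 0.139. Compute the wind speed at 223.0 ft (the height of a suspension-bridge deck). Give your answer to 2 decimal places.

Power-law profile: V₂ = V₁ · (z₂/z₁)^α
V₂ = 12.2 × (223.0/87.7)^0.139 = 12.2 × (2.5428)^0.139
    = 12.2 × 1.1385 = 13.8898 m/s

13.89 m/s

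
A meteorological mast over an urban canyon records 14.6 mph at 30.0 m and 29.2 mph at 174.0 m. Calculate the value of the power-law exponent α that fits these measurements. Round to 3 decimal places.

α ≈ 0.394

Power law: V₂/V₁ = (z₂/z₁)^α ⇒ α = ln(V₂/V₁) / ln(z₂/z₁)
α = ln(29.2/14.6) / ln(174.0/30.0) = ln(2.0000) / ln(5.8000)
  = 0.69315 / 1.75786 = 0.39431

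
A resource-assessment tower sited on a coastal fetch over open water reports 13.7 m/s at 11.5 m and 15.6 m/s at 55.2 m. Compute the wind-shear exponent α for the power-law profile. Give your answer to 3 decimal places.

α ≈ 0.083

Power law: V₂/V₁ = (z₂/z₁)^α ⇒ α = ln(V₂/V₁) / ln(z₂/z₁)
α = ln(15.6/13.7) / ln(55.2/11.5) = ln(1.1387) / ln(4.8000)
  = 0.12988 / 1.56862 = 0.08280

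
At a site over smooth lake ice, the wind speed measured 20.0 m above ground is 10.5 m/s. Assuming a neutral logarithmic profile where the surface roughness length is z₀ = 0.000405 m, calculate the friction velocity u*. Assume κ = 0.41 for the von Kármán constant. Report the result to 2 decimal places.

u* ≈ 0.40 m/s

Log law: V(z) = (u*/κ) · ln(z/z₀) ⇒ u* = κ · V / ln(z/z₀)
u* = 0.41 × 10.5 / ln(20.0/0.000405) = 0.41 × 10.5 / 10.8074
   = 4.3050 / 10.8074 = 0.3983 m/s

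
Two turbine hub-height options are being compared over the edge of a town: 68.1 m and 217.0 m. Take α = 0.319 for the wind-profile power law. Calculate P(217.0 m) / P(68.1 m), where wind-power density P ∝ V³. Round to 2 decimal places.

3.03

Speed ratio: V_B/V_A = (z_B/z_A)^α = (217.0/68.1)^0.319 = (3.1865)^0.319 = 1.44729
Power-density ratio: P_B/P_A = (V_B/V_A)³ = (1.44729)³ = 3.03159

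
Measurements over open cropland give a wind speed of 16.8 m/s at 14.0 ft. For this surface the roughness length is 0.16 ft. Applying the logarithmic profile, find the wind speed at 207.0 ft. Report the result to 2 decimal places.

26.92 m/s

Log law: V(z) ∝ ln(z/z₀), so V₂/V₁ = ln(z₂/z₀) / ln(z₁/z₀).
ln(207.0/0.16) = 7.1653, ln(14.0/0.16) = 4.4716
V₂ = 16.8 × 7.1653/4.4716 = 16.8 × 1.6024 = 26.9201 m/s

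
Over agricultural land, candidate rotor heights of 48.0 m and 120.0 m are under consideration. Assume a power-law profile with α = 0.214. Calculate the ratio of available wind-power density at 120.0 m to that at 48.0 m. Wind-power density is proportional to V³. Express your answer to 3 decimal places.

1.801

Speed ratio: V_B/V_A = (z_B/z_A)^α = (120.0/48.0)^0.214 = (2.5000)^0.214 = 1.21663
Power-density ratio: P_B/P_A = (V_B/V_A)³ = (1.21663)³ = 1.80085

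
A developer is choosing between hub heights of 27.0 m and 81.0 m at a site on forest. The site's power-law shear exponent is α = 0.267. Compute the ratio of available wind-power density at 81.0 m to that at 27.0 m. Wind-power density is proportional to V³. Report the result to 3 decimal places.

2.411

Speed ratio: V_B/V_A = (z_B/z_A)^α = (81.0/27.0)^0.267 = (3.0000)^0.267 = 1.34088
Power-density ratio: P_B/P_A = (V_B/V_A)³ = (1.34088)³ = 2.41087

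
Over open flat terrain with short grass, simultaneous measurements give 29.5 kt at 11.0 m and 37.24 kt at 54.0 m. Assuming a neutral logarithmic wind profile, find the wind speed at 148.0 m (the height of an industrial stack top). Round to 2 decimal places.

42.14 kt

Log law: V ∝ ln(z/z₀). From the pair, with r = V₁/V₂ = 0.79216,
ln z₀ = (ln z₁ − r·ln z₂)/(1 − r) = (2.3979 − 0.79216×3.9890)/0.20784 = -3.6663 → z₀ = 0.02557 m
V₃ = V₁ · ln(z₃/z₀)/ln(z₁/z₀) = 29.5 × 8.6635/6.0642 = 42.1446 kt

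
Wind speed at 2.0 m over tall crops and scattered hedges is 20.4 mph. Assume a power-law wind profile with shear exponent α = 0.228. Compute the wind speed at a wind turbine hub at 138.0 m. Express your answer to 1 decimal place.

Power-law profile: V₂ = V₁ · (z₂/z₁)^α
V₂ = 20.4 × (138.0/2.0)^0.228 = 20.4 × (69.0000)^0.228
    = 20.4 × 2.6258 = 53.5658 mph

53.6 mph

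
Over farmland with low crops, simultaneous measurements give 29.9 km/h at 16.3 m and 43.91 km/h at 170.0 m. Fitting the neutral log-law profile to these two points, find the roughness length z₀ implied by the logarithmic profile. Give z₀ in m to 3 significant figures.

z₀ ≈ 0.109 m

Log law: V(z) ∝ ln(z/z₀). With r = V₁/V₂ = 29.9/43.91 = 0.68094,
r · ln(z₂/z₀) = ln(z₁/z₀) ⇒ ln z₀ = (ln z₁ − r·ln z₂)/(1 − r)
ln z₀ = (2.79117 − 0.68094×5.13580) / 0.31906 = -2.2127
z₀ = exp(-2.2127) = 0.1094 m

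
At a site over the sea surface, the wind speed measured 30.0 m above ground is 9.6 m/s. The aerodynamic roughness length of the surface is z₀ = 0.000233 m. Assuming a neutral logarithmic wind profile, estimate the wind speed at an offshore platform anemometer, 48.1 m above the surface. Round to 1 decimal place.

10.0 m/s

Log law: V(z) ∝ ln(z/z₀), so V₂/V₁ = ln(z₂/z₀) / ln(z₁/z₀).
ln(48.1/0.000233) = 12.2378, ln(30.0/0.000233) = 11.7657
V₂ = 9.6 × 12.2378/11.7657 = 9.6 × 1.0401 = 9.9852 m/s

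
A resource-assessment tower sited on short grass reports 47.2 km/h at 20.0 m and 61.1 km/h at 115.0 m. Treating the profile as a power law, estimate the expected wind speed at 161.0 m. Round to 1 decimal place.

64.2 km/h

First find α: α = ln(V₂/V₁)/ln(z₂/z₁) = ln(61.1/47.2)/ln(115.0/20.0) = 0.25812/1.74920 = 0.1476
Extrapolate from 115.0 m to 161.0 m: V₃ = 61.1 × (161.0/115.0)^0.1476 = 61.1 × 1.0509 = 64.2103 km/h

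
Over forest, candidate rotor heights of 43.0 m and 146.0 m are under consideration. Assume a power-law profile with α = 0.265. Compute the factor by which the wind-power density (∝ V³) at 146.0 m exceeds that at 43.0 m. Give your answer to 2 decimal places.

2.64

Speed ratio: V_B/V_A = (z_B/z_A)^α = (146.0/43.0)^0.265 = (3.3953)^0.265 = 1.38256
Power-density ratio: P_B/P_A = (V_B/V_A)³ = (1.38256)³ = 2.64273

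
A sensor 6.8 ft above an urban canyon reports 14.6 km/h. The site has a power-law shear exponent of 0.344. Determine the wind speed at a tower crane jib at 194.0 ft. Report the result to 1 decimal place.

Power-law profile: V₂ = V₁ · (z₂/z₁)^α
V₂ = 14.6 × (194.0/6.8)^0.344 = 14.6 × (28.5294)^0.344
    = 14.6 × 3.1668 = 46.2353 km/h

46.2 km/h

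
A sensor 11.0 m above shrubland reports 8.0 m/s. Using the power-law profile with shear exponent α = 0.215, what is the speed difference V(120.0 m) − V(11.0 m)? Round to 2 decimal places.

Power law: V₂ = V₁ · (z₂/z₁)^α = 8.0 × (10.9091)^0.215 = 13.3726 m/s
ΔV = 13.3726 − 8.0 = 5.3726 m/s

5.37 m/s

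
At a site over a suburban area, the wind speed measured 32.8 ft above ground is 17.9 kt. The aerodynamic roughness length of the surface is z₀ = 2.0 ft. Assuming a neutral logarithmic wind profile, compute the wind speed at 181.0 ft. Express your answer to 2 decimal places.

Log law: V(z) ∝ ln(z/z₀), so V₂/V₁ = ln(z₂/z₀) / ln(z₁/z₀).
ln(181.0/2.0) = 4.5053, ln(32.8/2.0) = 2.7973
V₂ = 17.9 × 4.5053/2.7973 = 17.9 × 1.6106 = 28.8301 kt

28.83 kt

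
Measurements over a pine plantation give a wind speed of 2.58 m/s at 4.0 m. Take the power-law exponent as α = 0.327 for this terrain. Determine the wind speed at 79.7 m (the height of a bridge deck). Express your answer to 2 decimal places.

Power-law profile: V₂ = V₁ · (z₂/z₁)^α
V₂ = 2.58 × (79.7/4.0)^0.327 = 2.58 × (19.9250)^0.327
    = 2.58 × 2.6601 = 6.8631 m/s

6.86 m/s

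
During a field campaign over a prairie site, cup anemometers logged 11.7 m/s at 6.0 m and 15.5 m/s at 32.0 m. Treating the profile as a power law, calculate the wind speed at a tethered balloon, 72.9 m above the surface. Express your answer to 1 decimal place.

First find α: α = ln(V₂/V₁)/ln(z₂/z₁) = ln(15.5/11.7)/ln(32.0/6.0) = 0.28125/1.67398 = 0.1680
Extrapolate from 32.0 m to 72.9 m: V₃ = 15.5 × (72.9/32.0)^0.1680 = 15.5 × 1.1484 = 17.7996 m/s

17.8 m/s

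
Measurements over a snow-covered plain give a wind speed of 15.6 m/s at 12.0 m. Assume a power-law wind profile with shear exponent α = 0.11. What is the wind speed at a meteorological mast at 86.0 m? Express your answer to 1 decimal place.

Power-law profile: V₂ = V₁ · (z₂/z₁)^α
V₂ = 15.6 × (86.0/12.0)^0.11 = 15.6 × (7.1667)^0.11
    = 15.6 × 1.2419 = 19.3736 m/s

19.4 m/s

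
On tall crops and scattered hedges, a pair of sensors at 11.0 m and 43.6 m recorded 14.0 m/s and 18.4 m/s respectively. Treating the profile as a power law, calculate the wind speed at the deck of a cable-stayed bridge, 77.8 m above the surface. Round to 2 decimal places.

20.64 m/s

First find α: α = ln(V₂/V₁)/ln(z₂/z₁) = ln(18.4/14.0)/ln(43.6/11.0) = 0.27329/1.37716 = 0.1984
Extrapolate from 43.6 m to 77.8 m: V₃ = 18.4 × (77.8/43.6)^0.1984 = 18.4 × 1.1218 = 20.6408 m/s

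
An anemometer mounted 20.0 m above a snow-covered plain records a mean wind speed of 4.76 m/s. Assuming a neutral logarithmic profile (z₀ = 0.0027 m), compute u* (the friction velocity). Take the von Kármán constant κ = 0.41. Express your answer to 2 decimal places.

Log law: V(z) = (u*/κ) · ln(z/z₀) ⇒ u* = κ · V / ln(z/z₀)
u* = 0.41 × 4.76 / ln(20.0/0.0027) = 0.41 × 4.76 / 8.9102
   = 1.9516 / 8.9102 = 0.2190 m/s

u* ≈ 0.22 m/s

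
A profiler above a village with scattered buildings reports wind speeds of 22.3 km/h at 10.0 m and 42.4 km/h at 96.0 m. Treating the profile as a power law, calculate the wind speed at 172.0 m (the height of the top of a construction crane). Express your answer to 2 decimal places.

First find α: α = ln(V₂/V₁)/ln(z₂/z₁) = ln(42.4/22.3)/ln(96.0/10.0) = 0.64256/2.26176 = 0.2841
Extrapolate from 96.0 m to 172.0 m: V₃ = 42.4 × (172.0/96.0)^0.2841 = 42.4 × 1.1802 = 50.0398 km/h

50.04 km/h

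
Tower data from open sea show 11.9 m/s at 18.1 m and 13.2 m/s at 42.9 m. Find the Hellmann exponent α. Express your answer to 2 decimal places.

α ≈ 0.12

Power law: V₂/V₁ = (z₂/z₁)^α ⇒ α = ln(V₂/V₁) / ln(z₂/z₁)
α = ln(13.2/11.9) / ln(42.9/18.1) = ln(1.1092) / ln(2.3702)
  = 0.10368 / 0.86296 = 0.12014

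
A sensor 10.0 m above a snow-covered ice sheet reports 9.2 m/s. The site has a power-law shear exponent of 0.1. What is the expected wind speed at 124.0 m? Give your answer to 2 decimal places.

11.83 m/s

Power-law profile: V₂ = V₁ · (z₂/z₁)^α
V₂ = 9.2 × (124.0/10.0)^0.1 = 9.2 × (12.4000)^0.1
    = 9.2 × 1.2863 = 11.8340 m/s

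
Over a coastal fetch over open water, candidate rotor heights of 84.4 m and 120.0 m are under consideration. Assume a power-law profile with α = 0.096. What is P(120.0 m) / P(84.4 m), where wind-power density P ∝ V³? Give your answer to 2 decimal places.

Speed ratio: V_B/V_A = (z_B/z_A)^α = (120.0/84.4)^0.096 = (1.4218)^0.096 = 1.03436
Power-density ratio: P_B/P_A = (V_B/V_A)³ = (1.03436)³ = 1.10667

1.11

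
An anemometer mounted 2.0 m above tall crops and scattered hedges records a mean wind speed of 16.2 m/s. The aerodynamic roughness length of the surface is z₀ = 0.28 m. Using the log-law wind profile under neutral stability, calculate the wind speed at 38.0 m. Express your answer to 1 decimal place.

40.5 m/s

Log law: V(z) ∝ ln(z/z₀), so V₂/V₁ = ln(z₂/z₀) / ln(z₁/z₀).
ln(38.0/0.28) = 4.9106, ln(2.0/0.28) = 1.9661
V₂ = 16.2 × 4.9106/1.9661 = 16.2 × 2.4976 = 40.4610 m/s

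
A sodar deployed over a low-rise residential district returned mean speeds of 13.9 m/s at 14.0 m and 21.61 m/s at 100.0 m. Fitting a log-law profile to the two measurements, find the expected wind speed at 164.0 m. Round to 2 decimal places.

23.55 m/s

Log law: V ∝ ln(z/z₀). From the pair, with r = V₁/V₂ = 0.64322,
ln z₀ = (ln z₁ − r·ln z₂)/(1 − r) = (2.6391 − 0.64322×4.6052)/0.35678 = -0.9056 → z₀ = 0.4043 m
V₃ = V₁ · ln(z₃/z₀)/ln(z₁/z₀) = 13.9 × 6.0054/3.5446 = 23.5499 m/s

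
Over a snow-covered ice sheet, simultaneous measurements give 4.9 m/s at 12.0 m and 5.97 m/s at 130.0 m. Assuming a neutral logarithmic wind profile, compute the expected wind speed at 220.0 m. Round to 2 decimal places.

6.21 m/s

Log law: V ∝ ln(z/z₀). From the pair, with r = V₁/V₂ = 0.82077,
ln z₀ = (ln z₁ − r·ln z₂)/(1 − r) = (2.4849 − 0.82077×4.8675)/0.17923 = -8.4262 → z₀ = 0.0002191 m
V₃ = V₁ · ln(z₃/z₀)/ln(z₁/z₀) = 4.9 × 13.8198/10.9111 = 6.2063 m/s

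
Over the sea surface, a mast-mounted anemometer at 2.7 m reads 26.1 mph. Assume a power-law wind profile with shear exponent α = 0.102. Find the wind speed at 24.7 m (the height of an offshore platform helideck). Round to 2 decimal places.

32.71 mph

Power-law profile: V₂ = V₁ · (z₂/z₁)^α
V₂ = 26.1 × (24.7/2.7)^0.102 = 26.1 × (9.1481)^0.102
    = 26.1 × 1.2533 = 32.7112 mph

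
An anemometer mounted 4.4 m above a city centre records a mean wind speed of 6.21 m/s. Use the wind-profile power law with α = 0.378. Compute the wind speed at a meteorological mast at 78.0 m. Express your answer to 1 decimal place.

18.4 m/s

Power-law profile: V₂ = V₁ · (z₂/z₁)^α
V₂ = 6.21 × (78.0/4.4)^0.378 = 6.21 × (17.7273)^0.378
    = 6.21 × 2.9647 = 18.4110 m/s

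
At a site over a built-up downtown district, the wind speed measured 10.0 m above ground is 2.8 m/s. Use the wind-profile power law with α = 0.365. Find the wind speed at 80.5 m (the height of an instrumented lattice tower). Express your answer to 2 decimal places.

Power-law profile: V₂ = V₁ · (z₂/z₁)^α
V₂ = 2.8 × (80.5/10.0)^0.365 = 2.8 × (8.0500)^0.365
    = 2.8 × 2.1410 = 5.9948 m/s

5.99 m/s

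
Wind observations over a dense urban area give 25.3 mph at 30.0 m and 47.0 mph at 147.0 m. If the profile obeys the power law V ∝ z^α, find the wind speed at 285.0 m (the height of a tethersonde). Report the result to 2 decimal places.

First find α: α = ln(V₂/V₁)/ln(z₂/z₁) = ln(47.0/25.3)/ln(147.0/30.0) = 0.61934/1.58924 = 0.3897
Extrapolate from 147.0 m to 285.0 m: V₃ = 47.0 × (285.0/147.0)^0.3897 = 47.0 × 1.2944 = 60.8346 mph

60.83 mph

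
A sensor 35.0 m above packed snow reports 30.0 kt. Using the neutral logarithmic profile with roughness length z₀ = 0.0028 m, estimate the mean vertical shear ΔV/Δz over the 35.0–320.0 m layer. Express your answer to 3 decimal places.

Log law: V₂ = V₁ · ln(z₂/z₀)/ln(z₁/z₀) = 30.0 × 11.6465/9.4335 = 37.0376 kt
ΔV/Δz = (37.0376 − 30.0)/(320.0 − 35.0) = 7.0376/285.0000 = 0.02469 kt/m

0.025 kt/m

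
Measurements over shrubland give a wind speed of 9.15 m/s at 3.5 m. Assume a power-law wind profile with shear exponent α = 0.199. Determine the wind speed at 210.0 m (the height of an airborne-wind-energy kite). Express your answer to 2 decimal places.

20.67 m/s

Power-law profile: V₂ = V₁ · (z₂/z₁)^α
V₂ = 9.15 × (210.0/3.5)^0.199 = 9.15 × (60.0000)^0.199
    = 9.15 × 2.2587 = 20.6668 m/s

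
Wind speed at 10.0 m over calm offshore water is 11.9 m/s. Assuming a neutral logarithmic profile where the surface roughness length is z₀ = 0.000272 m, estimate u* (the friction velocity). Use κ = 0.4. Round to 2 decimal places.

Log law: V(z) = (u*/κ) · ln(z/z₀) ⇒ u* = κ · V / ln(z/z₀)
u* = 0.4 × 11.9 / ln(10.0/0.000272) = 0.4 × 11.9 / 10.5123
   = 4.7600 / 10.5123 = 0.4528 m/s

u* ≈ 0.45 m/s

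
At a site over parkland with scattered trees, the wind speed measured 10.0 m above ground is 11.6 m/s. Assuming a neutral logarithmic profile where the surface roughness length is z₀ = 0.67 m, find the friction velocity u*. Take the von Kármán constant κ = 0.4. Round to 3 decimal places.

u* ≈ 1.717 m/s

Log law: V(z) = (u*/κ) · ln(z/z₀) ⇒ u* = κ · V / ln(z/z₀)
u* = 0.4 × 11.6 / ln(10.0/0.67) = 0.4 × 11.6 / 2.7031
   = 4.6400 / 2.7031 = 1.7166 m/s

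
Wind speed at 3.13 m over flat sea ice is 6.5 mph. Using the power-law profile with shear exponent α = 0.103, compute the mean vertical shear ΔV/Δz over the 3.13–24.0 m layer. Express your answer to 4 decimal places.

0.0727 mph/m

Power law: V₂ = V₁ · (z₂/z₁)^α = 6.5 × (7.6677)^0.103 = 8.0174 mph
ΔV/Δz = (8.0174 − 6.5)/(24.0 − 3.13) = 1.5174/20.8700 = 0.07271 mph/m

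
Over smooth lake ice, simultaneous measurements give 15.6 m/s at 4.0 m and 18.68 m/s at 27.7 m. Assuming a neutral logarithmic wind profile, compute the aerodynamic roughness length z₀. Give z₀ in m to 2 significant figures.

z₀ ≈ 0.00022 m

Log law: V(z) ∝ ln(z/z₀). With r = V₁/V₂ = 15.6/18.68 = 0.83512,
r · ln(z₂/z₀) = ln(z₁/z₀) ⇒ ln z₀ = (ln z₁ − r·ln z₂)/(1 − r)
ln z₀ = (1.38629 − 0.83512×3.32143) / 0.16488 = -8.4151
z₀ = exp(-8.4151) = 0.0002215 m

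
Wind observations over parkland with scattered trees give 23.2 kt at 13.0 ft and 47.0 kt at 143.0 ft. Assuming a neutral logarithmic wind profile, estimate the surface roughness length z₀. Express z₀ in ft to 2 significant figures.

Log law: V(z) ∝ ln(z/z₀). With r = V₁/V₂ = 23.2/47.0 = 0.49362,
r · ln(z₂/z₀) = ln(z₁/z₀) ⇒ ln z₀ = (ln z₁ − r·ln z₂)/(1 − r)
ln z₀ = (2.56495 − 0.49362×4.96284) / 0.50638 = 0.2275
z₀ = exp(0.2275) = 1.255 ft

z₀ ≈ 1.3 ft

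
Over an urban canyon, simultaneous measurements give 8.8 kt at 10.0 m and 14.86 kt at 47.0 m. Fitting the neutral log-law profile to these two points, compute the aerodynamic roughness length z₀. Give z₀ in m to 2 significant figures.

z₀ ≈ 1.1 m

Log law: V(z) ∝ ln(z/z₀). With r = V₁/V₂ = 8.8/14.86 = 0.59219,
r · ln(z₂/z₀) = ln(z₁/z₀) ⇒ ln z₀ = (ln z₁ − r·ln z₂)/(1 − r)
ln z₀ = (2.30259 − 0.59219×3.85015) / 0.40781 = 0.0553
z₀ = exp(0.0553) = 1.057 m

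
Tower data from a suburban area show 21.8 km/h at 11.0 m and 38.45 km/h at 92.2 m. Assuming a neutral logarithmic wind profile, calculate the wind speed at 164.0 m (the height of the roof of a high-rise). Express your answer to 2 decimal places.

42.96 km/h

Log law: V ∝ ln(z/z₀). From the pair, with r = V₁/V₂ = 0.56697,
ln z₀ = (ln z₁ − r·ln z₂)/(1 − r) = (2.3979 − 0.56697×4.5240)/0.43303 = -0.3858 → z₀ = 0.6799 m
V₃ = V₁ · ln(z₃/z₀)/ln(z₁/z₀) = 21.8 × 5.4856/2.7837 = 42.9601 km/h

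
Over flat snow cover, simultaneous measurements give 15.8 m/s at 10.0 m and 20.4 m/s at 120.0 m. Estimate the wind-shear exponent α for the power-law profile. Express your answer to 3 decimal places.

α ≈ 0.103

Power law: V₂/V₁ = (z₂/z₁)^α ⇒ α = ln(V₂/V₁) / ln(z₂/z₁)
α = ln(20.4/15.8) / ln(120.0/10.0) = ln(1.2911) / ln(12.0000)
  = 0.25552 / 2.48491 = 0.10283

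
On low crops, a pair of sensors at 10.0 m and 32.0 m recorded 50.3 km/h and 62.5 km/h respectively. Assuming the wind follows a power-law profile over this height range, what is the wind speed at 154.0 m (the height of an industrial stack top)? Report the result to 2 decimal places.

First find α: α = ln(V₂/V₁)/ln(z₂/z₁) = ln(62.5/50.3)/ln(32.0/10.0) = 0.21716/1.16315 = 0.1867
Extrapolate from 32.0 m to 154.0 m: V₃ = 62.5 × (154.0/32.0)^0.1867 = 62.5 × 1.3409 = 83.8068 km/h

83.81 km/h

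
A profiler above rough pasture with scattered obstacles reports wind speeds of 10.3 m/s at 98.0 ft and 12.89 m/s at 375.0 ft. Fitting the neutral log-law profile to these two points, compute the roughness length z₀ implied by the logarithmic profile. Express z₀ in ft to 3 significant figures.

Log law: V(z) ∝ ln(z/z₀). With r = V₁/V₂ = 10.3/12.89 = 0.79907,
r · ln(z₂/z₀) = ln(z₁/z₀) ⇒ ln z₀ = (ln z₁ − r·ln z₂)/(1 − r)
ln z₀ = (4.58497 − 0.79907×5.92693) / 0.20093 = -0.7518
z₀ = exp(-0.7518) = 0.4715 ft

z₀ ≈ 0.472 ft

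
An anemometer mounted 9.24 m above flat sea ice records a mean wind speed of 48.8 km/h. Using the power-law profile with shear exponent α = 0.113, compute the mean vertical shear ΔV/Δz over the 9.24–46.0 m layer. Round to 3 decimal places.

Power law: V₂ = V₁ · (z₂/z₁)^α = 48.8 × (4.9784)^0.113 = 58.5047 km/h
ΔV/Δz = (58.5047 − 48.8)/(46.0 − 9.24) = 9.7047/36.7600 = 0.26400 km/h/m

0.264 km/h/m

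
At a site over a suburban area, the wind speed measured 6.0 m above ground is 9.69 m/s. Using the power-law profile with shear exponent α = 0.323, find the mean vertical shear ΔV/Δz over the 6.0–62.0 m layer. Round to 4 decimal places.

0.1949 m/s/m

Power law: V₂ = V₁ · (z₂/z₁)^α = 9.69 × (10.3333)^0.323 = 20.6027 m/s
ΔV/Δz = (20.6027 − 9.69)/(62.0 − 6.0) = 10.9127/56.0000 = 0.19487 m/s/m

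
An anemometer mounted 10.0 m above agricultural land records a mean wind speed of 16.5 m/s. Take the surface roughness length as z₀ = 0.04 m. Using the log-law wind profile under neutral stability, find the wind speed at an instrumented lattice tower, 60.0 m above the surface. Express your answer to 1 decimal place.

21.9 m/s

Log law: V(z) ∝ ln(z/z₀), so V₂/V₁ = ln(z₂/z₀) / ln(z₁/z₀).
ln(60.0/0.04) = 7.3132, ln(10.0/0.04) = 5.5215
V₂ = 16.5 × 7.3132/5.5215 = 16.5 × 1.3245 = 21.8544 m/s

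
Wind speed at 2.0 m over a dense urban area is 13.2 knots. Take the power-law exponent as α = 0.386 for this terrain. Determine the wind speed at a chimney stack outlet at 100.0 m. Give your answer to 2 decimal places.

59.76 knots

Power-law profile: V₂ = V₁ · (z₂/z₁)^α
V₂ = 13.2 × (100.0/2.0)^0.386 = 13.2 × (50.0000)^0.386
    = 13.2 × 4.5269 = 59.7553 knots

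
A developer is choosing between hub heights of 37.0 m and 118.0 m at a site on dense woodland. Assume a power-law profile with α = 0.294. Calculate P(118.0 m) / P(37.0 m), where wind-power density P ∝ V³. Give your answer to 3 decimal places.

2.781

Speed ratio: V_B/V_A = (z_B/z_A)^α = (118.0/37.0)^0.294 = (3.1892)^0.294 = 1.40631
Power-density ratio: P_B/P_A = (V_B/V_A)³ = (1.40631)³ = 2.78129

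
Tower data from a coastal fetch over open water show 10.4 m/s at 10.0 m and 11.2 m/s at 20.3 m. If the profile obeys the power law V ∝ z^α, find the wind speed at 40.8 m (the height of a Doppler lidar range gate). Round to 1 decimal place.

First find α: α = ln(V₂/V₁)/ln(z₂/z₁) = ln(11.2/10.4)/ln(20.3/10.0) = 0.07411/0.70804 = 0.1047
Extrapolate from 20.3 m to 40.8 m: V₃ = 11.2 × (40.8/20.3)^0.1047 = 11.2 × 1.0758 = 12.0490 m/s

12.0 m/s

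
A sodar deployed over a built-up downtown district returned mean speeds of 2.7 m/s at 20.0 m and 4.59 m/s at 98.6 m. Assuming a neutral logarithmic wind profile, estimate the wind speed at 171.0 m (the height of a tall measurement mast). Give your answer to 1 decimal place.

5.2 m/s

Log law: V ∝ ln(z/z₀). From the pair, with r = V₁/V₂ = 0.58824,
ln z₀ = (ln z₁ − r·ln z₂)/(1 − r) = (2.9957 − 0.58824×4.5911)/0.41176 = 0.7167 → z₀ = 2.048 m
V₃ = V₁ · ln(z₃/z₀)/ln(z₁/z₀) = 2.7 × 4.4250/2.2791 = 5.2423 m/s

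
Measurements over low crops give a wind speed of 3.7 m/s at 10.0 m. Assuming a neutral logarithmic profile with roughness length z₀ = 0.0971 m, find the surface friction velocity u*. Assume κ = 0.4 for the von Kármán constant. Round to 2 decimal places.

u* ≈ 0.32 m/s

Log law: V(z) = (u*/κ) · ln(z/z₀) ⇒ u* = κ · V / ln(z/z₀)
u* = 0.4 × 3.7 / ln(10.0/0.0971) = 0.4 × 3.7 / 4.6346
   = 1.4800 / 4.6346 = 0.3193 m/s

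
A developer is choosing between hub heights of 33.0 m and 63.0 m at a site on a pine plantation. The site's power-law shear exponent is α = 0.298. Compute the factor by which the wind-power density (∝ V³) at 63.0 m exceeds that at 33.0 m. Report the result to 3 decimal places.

Speed ratio: V_B/V_A = (z_B/z_A)^α = (63.0/33.0)^0.298 = (1.9091)^0.298 = 1.21251
Power-density ratio: P_B/P_A = (V_B/V_A)³ = (1.21251)³ = 1.78262

1.783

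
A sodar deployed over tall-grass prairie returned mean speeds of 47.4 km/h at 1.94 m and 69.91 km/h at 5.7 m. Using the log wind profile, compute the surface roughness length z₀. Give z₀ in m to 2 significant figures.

Log law: V(z) ∝ ln(z/z₀). With r = V₁/V₂ = 47.4/69.91 = 0.67801,
r · ln(z₂/z₀) = ln(z₁/z₀) ⇒ ln z₀ = (ln z₁ − r·ln z₂)/(1 − r)
ln z₀ = (0.66269 − 0.67801×1.74047) / 0.32199 = -1.6068
z₀ = exp(-1.6068) = 0.2005 m

z₀ ≈ 0.20 m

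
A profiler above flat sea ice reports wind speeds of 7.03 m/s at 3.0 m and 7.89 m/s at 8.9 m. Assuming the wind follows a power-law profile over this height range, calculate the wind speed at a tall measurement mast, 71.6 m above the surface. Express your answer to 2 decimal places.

9.84 m/s

First find α: α = ln(V₂/V₁)/ln(z₂/z₁) = ln(7.89/7.03)/ln(8.9/3.0) = 0.11541/1.08744 = 0.1061
Extrapolate from 8.9 m to 71.6 m: V₃ = 7.89 × (71.6/8.9)^0.1061 = 7.89 × 1.2477 = 9.8442 m/s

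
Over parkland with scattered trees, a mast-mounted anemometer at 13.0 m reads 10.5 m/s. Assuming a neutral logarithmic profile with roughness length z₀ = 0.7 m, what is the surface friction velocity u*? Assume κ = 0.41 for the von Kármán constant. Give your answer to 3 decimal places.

u* ≈ 1.473 m/s

Log law: V(z) = (u*/κ) · ln(z/z₀) ⇒ u* = κ · V / ln(z/z₀)
u* = 0.41 × 10.5 / ln(13.0/0.7) = 0.41 × 10.5 / 2.9216
   = 4.3050 / 2.9216 = 1.4735 m/s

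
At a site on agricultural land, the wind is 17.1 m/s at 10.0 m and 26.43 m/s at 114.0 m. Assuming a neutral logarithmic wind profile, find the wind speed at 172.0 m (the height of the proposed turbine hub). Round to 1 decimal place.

Log law: V ∝ ln(z/z₀). From the pair, with r = V₁/V₂ = 0.64699,
ln z₀ = (ln z₁ − r·ln z₂)/(1 − r) = (2.3026 − 0.64699×4.7362)/0.35301 = -2.1577 → z₀ = 0.1156 m
V₃ = V₁ · ln(z₃/z₀)/ln(z₁/z₀) = 17.1 × 7.3052/4.4603 = 28.0068 m/s

28.0 m/s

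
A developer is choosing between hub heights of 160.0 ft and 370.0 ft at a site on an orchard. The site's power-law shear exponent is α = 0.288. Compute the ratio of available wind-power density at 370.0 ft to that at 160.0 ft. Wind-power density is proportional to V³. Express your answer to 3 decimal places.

2.063

Speed ratio: V_B/V_A = (z_B/z_A)^α = (370.0/160.0)^0.288 = (2.3125)^0.288 = 1.27308
Power-density ratio: P_B/P_A = (V_B/V_A)³ = (1.27308)³ = 2.06332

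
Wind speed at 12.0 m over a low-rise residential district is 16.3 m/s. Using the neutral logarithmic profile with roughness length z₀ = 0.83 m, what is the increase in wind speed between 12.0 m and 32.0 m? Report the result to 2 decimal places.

5.99 m/s

Log law: V₂ = V₁ · ln(z₂/z₀)/ln(z₁/z₀) = 16.3 × 3.6521/2.6712 = 22.2851 m/s
ΔV = 22.2851 − 16.3 = 5.9851 m/s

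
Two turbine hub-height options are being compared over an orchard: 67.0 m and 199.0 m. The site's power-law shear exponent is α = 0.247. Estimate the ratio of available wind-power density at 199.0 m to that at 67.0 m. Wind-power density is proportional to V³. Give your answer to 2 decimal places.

Speed ratio: V_B/V_A = (z_B/z_A)^α = (199.0/67.0)^0.247 = (2.9701)^0.247 = 1.30851
Power-density ratio: P_B/P_A = (V_B/V_A)³ = (1.30851)³ = 2.24042

2.24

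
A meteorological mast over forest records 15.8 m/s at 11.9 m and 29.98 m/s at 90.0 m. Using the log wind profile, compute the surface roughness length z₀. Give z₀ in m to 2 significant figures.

Log law: V(z) ∝ ln(z/z₀). With r = V₁/V₂ = 15.8/29.98 = 0.52702,
r · ln(z₂/z₀) = ln(z₁/z₀) ⇒ ln z₀ = (ln z₁ − r·ln z₂)/(1 − r)
ln z₀ = (2.47654 − 0.52702×4.49981) / 0.47298 = 0.2221
z₀ = exp(0.2221) = 1.249 m

z₀ ≈ 1.2 m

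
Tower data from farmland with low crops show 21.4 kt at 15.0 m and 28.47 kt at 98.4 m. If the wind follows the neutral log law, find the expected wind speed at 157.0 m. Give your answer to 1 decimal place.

Log law: V ∝ ln(z/z₀). From the pair, with r = V₁/V₂ = 0.75167,
ln z₀ = (ln z₁ − r·ln z₂)/(1 − r) = (2.7081 − 0.75167×4.5890)/0.24833 = -2.9855 → z₀ = 0.05052 m
V₃ = V₁ · ln(z₃/z₀)/ln(z₁/z₀) = 21.4 × 8.0417/5.6935 = 30.2261 kt

30.2 kt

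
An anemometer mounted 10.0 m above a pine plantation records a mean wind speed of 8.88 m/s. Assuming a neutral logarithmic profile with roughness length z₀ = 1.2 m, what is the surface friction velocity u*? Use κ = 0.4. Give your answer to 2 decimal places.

Log law: V(z) = (u*/κ) · ln(z/z₀) ⇒ u* = κ · V / ln(z/z₀)
u* = 0.4 × 8.88 / ln(10.0/1.2) = 0.4 × 8.88 / 2.1203
   = 3.5520 / 2.1203 = 1.6753 m/s

u* ≈ 1.68 m/s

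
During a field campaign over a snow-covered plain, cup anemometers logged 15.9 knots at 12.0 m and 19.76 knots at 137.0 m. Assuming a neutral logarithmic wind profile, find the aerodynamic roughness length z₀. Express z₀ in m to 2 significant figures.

z₀ ≈ 0.00053 m

Log law: V(z) ∝ ln(z/z₀). With r = V₁/V₂ = 15.9/19.76 = 0.80466,
r · ln(z₂/z₀) = ln(z₁/z₀) ⇒ ln z₀ = (ln z₁ − r·ln z₂)/(1 − r)
ln z₀ = (2.48491 − 0.80466×4.91998) / 0.19534 = -7.5456
z₀ = exp(-7.5456) = 0.0005284 m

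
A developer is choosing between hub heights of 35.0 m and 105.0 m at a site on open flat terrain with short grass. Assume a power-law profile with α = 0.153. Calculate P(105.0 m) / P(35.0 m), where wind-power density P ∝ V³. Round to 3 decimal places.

Speed ratio: V_B/V_A = (z_B/z_A)^α = (105.0/35.0)^0.153 = (3.0000)^0.153 = 1.18304
Power-density ratio: P_B/P_A = (V_B/V_A)³ = (1.18304)³ = 1.65576

1.656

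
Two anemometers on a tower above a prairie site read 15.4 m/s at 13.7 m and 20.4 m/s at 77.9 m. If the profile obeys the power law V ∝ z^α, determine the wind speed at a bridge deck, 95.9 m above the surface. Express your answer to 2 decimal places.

First find α: α = ln(V₂/V₁)/ln(z₂/z₁) = ln(20.4/15.4)/ln(77.9/13.7) = 0.28117/1.73803 = 0.1618
Extrapolate from 77.9 m to 95.9 m: V₃ = 20.4 × (95.9/77.9)^0.1618 = 20.4 × 1.0342 = 21.0977 m/s

21.10 m/s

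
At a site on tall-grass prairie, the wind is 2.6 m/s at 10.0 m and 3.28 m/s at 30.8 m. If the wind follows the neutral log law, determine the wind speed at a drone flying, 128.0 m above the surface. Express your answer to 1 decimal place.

4.1 m/s

Log law: V ∝ ln(z/z₀). From the pair, with r = V₁/V₂ = 0.79268,
ln z₀ = (ln z₁ − r·ln z₂)/(1 − r) = (2.3026 − 0.79268×3.4275)/0.20732 = -1.9986 → z₀ = 0.1355 m
V₃ = V₁ · ln(z₃/z₀)/ln(z₁/z₀) = 2.6 × 6.8506/4.3012 = 4.1411 m/s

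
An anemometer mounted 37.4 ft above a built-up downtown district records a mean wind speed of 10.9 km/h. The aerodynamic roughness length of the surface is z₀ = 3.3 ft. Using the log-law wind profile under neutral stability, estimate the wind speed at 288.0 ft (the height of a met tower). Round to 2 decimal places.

20.06 km/h

Log law: V(z) ∝ ln(z/z₀), so V₂/V₁ = ln(z₂/z₀) / ln(z₁/z₀).
ln(288.0/3.3) = 4.4690, ln(37.4/3.3) = 2.4277
V₂ = 10.9 × 4.4690/2.4277 = 10.9 × 1.8408 = 20.0649 km/h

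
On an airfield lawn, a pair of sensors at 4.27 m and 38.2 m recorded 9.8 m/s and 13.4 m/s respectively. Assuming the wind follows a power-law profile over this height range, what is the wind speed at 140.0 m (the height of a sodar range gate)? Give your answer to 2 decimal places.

First find α: α = ln(V₂/V₁)/ln(z₂/z₁) = ln(13.4/9.8)/ln(38.2/4.27) = 0.31287/2.19122 = 0.1428
Extrapolate from 38.2 m to 140.0 m: V₃ = 13.4 × (140.0/38.2)^0.1428 = 13.4 × 1.2038 = 16.1304 m/s

16.13 m/s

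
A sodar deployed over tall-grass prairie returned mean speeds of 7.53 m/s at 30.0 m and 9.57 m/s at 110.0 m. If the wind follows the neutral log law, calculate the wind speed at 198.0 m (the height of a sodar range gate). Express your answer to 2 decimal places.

Log law: V ∝ ln(z/z₀). From the pair, with r = V₁/V₂ = 0.78683,
ln z₀ = (ln z₁ − r·ln z₂)/(1 − r) = (3.4012 − 0.78683×4.7005)/0.21317 = -1.3947 → z₀ = 0.2479 m
V₃ = V₁ · ln(z₃/z₀)/ln(z₁/z₀) = 7.53 × 6.6830/4.7959 = 10.4929 m/s

10.49 m/s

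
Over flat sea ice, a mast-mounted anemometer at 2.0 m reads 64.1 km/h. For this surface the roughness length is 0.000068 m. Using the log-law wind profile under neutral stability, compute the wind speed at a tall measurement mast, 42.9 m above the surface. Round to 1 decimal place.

Log law: V(z) ∝ ln(z/z₀), so V₂/V₁ = ln(z₂/z₀) / ln(z₁/z₀).
ln(42.9/0.000068) = 13.3549, ln(2.0/0.000068) = 10.2892
V₂ = 64.1 × 13.3549/10.2892 = 64.1 × 1.2980 = 83.1990 km/h

83.2 km/h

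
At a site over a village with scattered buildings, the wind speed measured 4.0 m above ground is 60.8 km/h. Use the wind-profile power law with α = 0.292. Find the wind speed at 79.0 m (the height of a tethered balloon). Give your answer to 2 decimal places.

Power-law profile: V₂ = V₁ · (z₂/z₁)^α
V₂ = 60.8 × (79.0/4.0)^0.292 = 60.8 × (19.7500)^0.292
    = 60.8 × 2.3895 = 145.2811 km/h

145.28 km/h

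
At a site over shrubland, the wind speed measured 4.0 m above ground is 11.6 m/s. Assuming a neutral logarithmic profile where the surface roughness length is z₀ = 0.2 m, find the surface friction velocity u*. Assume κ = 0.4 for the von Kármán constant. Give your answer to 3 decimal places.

u* ≈ 1.549 m/s

Log law: V(z) = (u*/κ) · ln(z/z₀) ⇒ u* = κ · V / ln(z/z₀)
u* = 0.4 × 11.6 / ln(4.0/0.2) = 0.4 × 11.6 / 2.9957
   = 4.6400 / 2.9957 = 1.5489 m/s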